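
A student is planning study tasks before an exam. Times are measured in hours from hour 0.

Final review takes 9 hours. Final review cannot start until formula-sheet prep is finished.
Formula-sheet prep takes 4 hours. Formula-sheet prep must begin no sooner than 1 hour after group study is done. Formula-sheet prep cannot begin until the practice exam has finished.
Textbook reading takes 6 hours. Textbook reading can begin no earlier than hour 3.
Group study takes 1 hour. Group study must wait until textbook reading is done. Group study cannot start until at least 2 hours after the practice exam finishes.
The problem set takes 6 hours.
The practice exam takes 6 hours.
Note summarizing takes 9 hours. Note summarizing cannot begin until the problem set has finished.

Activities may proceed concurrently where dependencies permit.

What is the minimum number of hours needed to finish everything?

The practice exam can start immediately at hour 0; it finishes at hour 6.
The problem set can start immediately at hour 0; it finishes at hour 6.
After the problem set (finishes hour 6), note summarizing can start at hour 6 and finishes at hour 15.
Textbook reading cannot begin until its own release at hour 3. It runs from hour 3 to 3 + 6 = hour 9.
Group study has to wait for textbook reading (finishes hour 9); the practice exam (finishes hour 6, plus 2-hour gap → hour 8). The latest of these is hour 9, so group study runs hour 9 to 9 + 1 = hour 10.
For formula-sheet prep: group study (finishes hour 10, plus 1-hour gap → hour 11); the practice exam (finishes hour 6). Taking the maximum gives a start of hour 11, and it finishes at 11 + 4 = hour 15.
After formula-sheet prep (finishes hour 15), final review can start at hour 15 and finishes at hour 24.
All tasks are finished once the last one completes. Finish times: Textbook reading at 9, The problem set at 6, The practice exam at 6, Group study at 10, Note summarizing at 15, Formula-sheet prep at 15, Final review at 24. The latest is hour 24.

24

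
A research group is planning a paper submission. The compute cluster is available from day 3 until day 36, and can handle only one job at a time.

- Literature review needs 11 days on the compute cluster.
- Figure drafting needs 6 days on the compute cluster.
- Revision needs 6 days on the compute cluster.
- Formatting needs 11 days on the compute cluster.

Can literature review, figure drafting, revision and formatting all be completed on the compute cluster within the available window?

No

The compute cluster window is 36 − 3 = 33 days.
Running back to back, the jobs need 11 + 6 + 6 + 11 = 34 days on the compute cluster.
Since 34 > 33, they cannot all fit.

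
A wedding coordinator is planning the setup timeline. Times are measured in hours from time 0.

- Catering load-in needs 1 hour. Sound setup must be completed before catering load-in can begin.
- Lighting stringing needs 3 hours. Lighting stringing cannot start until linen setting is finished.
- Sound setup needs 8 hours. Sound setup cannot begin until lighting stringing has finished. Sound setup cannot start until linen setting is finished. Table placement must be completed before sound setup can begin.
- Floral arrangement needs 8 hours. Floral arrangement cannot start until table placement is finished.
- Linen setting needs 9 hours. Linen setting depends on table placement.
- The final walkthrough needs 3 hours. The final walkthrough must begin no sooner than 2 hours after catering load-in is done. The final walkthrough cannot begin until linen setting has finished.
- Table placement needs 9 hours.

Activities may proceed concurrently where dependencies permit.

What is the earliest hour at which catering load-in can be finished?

30

Table placement can start immediately at hour 0; it finishes at hour 9.
Linen setting waits on table placement (finishes hour 9), so it starts at hour 9 and finishes at 9 + 9 = hour 18.
Lighting stringing cannot begin until linen setting (finishes hour 18). It runs from hour 18 to 18 + 3 = hour 21.
Sound setup needs all of lighting stringing (finishes hour 21); linen setting (finishes hour 18); table placement (finishes hour 9). That puts its earliest start at hour 21; it finishes at 21 + 8 = hour 29.
After sound setup (finishes hour 29), catering load-in can start at hour 29 and finishes at hour 30.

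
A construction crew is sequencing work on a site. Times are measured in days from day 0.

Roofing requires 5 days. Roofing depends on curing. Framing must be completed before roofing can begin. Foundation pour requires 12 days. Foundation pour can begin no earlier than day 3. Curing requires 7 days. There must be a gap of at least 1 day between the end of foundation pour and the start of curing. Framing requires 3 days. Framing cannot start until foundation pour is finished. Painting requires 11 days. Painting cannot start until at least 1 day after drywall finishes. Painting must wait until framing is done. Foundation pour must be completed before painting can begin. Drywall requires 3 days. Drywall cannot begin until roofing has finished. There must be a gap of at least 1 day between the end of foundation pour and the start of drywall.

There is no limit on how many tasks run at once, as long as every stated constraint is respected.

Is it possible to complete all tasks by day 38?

After its own release at day 3, foundation pour can start at day 3 and finishes at day 15.
Framing waits on foundation pour (finishes day 15), so it starts at day 15 and finishes at 15 + 3 = day 18.
Curing cannot begin until foundation pour (finishes day 15, plus 1-day gap → day 16). It runs from day 16 to 16 + 7 = day 23.
For roofing: curing (finishes day 23); framing (finishes day 18). Taking the maximum gives a start of day 23, and it finishes at 23 + 5 = day 28.
Drywall needs all of roofing (finishes day 28); foundation pour (finishes day 15, plus 1-day gap → day 16). That puts its earliest start at day 28; it finishes at 28 + 3 = day 31.
Painting needs all of drywall (finishes day 31, plus 1-day gap → day 32); framing (finishes day 18); foundation pour (finishes day 15). That puts its earliest start at day 32; it finishes at 32 + 11 = day 43.
The earliest everything can be done is day 43, which is after the deadline of 38, so it is not possible.

No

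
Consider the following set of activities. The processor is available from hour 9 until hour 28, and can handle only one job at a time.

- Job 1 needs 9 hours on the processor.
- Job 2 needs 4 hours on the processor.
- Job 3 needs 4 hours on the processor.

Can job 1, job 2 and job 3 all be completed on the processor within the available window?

Yes

The processor window is 28 − 9 = 19 hours.
Running back to back, the jobs need 9 + 4 + 4 = 17 hours on the processor.
Since 17 ≤ 19, they fit within the window.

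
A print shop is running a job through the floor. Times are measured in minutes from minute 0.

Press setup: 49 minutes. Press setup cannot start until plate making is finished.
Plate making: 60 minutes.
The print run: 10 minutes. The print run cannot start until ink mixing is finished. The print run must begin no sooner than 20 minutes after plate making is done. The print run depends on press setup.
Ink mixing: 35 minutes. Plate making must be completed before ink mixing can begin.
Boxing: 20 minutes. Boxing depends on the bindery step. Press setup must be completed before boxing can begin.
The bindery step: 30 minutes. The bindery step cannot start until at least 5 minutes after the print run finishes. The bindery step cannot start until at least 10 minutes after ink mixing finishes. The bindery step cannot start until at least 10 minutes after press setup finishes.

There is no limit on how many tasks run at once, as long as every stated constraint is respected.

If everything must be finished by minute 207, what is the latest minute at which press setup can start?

Boxing has no dependents, so it just needs to finish by minute 207. Starting by 207 − 20 = minute 187 achieves that.
The bindery step feeds into boxing (must start by minute 187); so the bindery step must finish by minute 187 and therefore start by minute 157.
The print run must finish before the bindery step (must start by minute 157, minus 5-minute gap → minute 152). With a 10-minute duration, the print run must start by 152 − 10 = minute 142.
For press setup: the print run (must start by minute 142); the bindery step (must start by minute 157, minus 10-minute gap → minute 147); boxing (must start by minute 187). The most restrictive is minute 142; with a 49-minute duration, press setup must start by minute 93.

93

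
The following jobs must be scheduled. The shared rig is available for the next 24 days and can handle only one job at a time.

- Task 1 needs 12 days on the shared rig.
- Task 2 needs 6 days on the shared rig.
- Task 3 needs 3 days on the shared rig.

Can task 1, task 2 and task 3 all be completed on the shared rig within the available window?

Running back to back, the jobs need 12 + 6 + 3 = 21 days on the shared rig.
Since 21 ≤ 24, they fit within the window.

Yes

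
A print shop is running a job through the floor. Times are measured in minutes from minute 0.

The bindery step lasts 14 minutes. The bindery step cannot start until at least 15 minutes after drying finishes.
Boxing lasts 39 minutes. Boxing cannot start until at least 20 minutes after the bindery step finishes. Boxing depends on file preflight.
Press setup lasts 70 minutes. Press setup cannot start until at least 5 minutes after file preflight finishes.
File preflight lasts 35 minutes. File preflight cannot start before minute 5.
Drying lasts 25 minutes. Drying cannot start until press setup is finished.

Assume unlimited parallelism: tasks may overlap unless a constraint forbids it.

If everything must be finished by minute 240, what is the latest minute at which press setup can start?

Boxing must finish by minute 240; it takes 39 minutes, so it must start by 240 − 39 = minute 201.
Since boxing (must start by minute 201, minus 20-minute gap → minute 181) depends on it, the bindery step must finish by minute 181. Backing off its 14-minute duration gives a latest start of minute 167.
Drying must finish before the bindery step (must start by minute 167, minus 15-minute gap → minute 152). With a 25-minute duration, drying must start by 152 − 25 = minute 127.
Press setup has to be done before drying (must start by minute 127). That means finishing by minute 127, i.e. starting by 127 − 70 = minute 57.

57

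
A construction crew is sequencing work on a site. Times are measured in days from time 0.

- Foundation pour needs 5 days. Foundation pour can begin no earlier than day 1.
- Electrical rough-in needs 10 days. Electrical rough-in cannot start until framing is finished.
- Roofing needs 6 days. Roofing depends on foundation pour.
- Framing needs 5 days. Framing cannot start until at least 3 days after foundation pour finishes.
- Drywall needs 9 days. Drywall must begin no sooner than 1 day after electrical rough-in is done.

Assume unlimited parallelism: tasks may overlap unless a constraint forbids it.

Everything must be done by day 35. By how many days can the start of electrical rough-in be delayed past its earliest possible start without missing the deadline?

Foundation pour waits on its own release at day 1, so it starts at day 1 and finishes at 1 + 5 = day 6.
After foundation pour (finishes day 6, plus 3-day gap → day 9), framing can start at day 9 and finishes at day 14.
Electrical rough-in waits on framing (finishes day 14), so it starts at day 14 and finishes at 14 + 10 = day 24.

Working backward from the deadline:
Drywall has no dependents, so it just needs to finish by day 35. Starting by 35 − 9 = day 26 achieves that.
Electrical rough-in feeds into drywall (must start by day 26, minus 1-day gap → day 25); so electrical rough-in must finish by day 25 and therefore start by day 15.
So electrical rough-in can start as early as day 14 and as late as day 15, giving 15 − 14 = 1 day of slack.

1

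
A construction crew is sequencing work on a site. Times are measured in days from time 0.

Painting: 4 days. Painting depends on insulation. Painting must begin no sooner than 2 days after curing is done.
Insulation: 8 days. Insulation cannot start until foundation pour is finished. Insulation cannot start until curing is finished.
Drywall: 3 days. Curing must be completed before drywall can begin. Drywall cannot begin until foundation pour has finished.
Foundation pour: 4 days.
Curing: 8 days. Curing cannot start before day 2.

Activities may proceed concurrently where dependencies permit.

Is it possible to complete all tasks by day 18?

No

After its own release at day 2, curing can start at day 2 and finishes at day 10.
Foundation pour has no prerequisites, so it starts at day 0 and finishes at day 4.
Drywall cannot start until curing (finishes day 10); foundation pour (finishes day 4). The controlling bound is day 10, so drywall finishes at 10 + 3 = day 13.
Insulation cannot start until foundation pour (finishes day 4); curing (finishes day 10). The controlling bound is day 10, so insulation finishes at 10 + 8 = day 18.
For painting: insulation (finishes day 18); curing (finishes day 10, plus 2-day gap → day 12). Taking the maximum gives a start of day 18, and it finishes at 18 + 4 = day 22.
The earliest everything can be done is day 22, which is after the deadline of 18, so it is not possible.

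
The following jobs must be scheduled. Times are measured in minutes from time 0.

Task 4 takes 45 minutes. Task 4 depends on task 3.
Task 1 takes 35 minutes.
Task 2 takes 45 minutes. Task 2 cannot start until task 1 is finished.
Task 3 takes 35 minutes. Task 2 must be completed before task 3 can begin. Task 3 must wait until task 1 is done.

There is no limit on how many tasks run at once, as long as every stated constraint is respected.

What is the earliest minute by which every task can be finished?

160

Task 1 can start immediately at minute 0; it finishes at minute 35.
Task 2 waits on task 1 (finishes minute 35), so it starts at minute 35 and finishes at 35 + 45 = minute 80.
Task 3 cannot start until task 2 (finishes minute 80); task 1 (finishes minute 35). The controlling bound is minute 80, so task 3 finishes at 80 + 35 = minute 115.
Task 4 cannot begin until task 3 (finishes minute 115). It runs from minute 115 to 115 + 45 = minute 160.
All tasks are finished once the last one completes. Finish times: Task 1 at 35, Task 2 at 80, Task 3 at 115, Task 4 at 160. The latest is minute 160.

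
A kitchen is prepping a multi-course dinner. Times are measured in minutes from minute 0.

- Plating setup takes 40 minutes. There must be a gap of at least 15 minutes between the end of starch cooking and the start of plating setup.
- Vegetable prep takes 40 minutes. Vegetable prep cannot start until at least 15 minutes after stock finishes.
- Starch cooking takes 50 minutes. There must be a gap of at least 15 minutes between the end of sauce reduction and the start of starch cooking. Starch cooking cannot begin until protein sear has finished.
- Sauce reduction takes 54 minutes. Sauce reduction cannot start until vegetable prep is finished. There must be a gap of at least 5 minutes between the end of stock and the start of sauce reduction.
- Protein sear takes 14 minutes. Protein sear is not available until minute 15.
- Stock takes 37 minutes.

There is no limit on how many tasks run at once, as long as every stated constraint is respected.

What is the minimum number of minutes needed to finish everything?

266

After its own release at minute 15, protein sear can start at minute 15 and finishes at minute 29.
Stock has no prerequisites, so it starts at minute 0 and finishes at minute 37.
Vegetable prep cannot begin until stock (finishes minute 37, plus 15-minute gap → minute 52). It runs from minute 52 to 52 + 40 = minute 92.
Sauce reduction cannot start until vegetable prep (finishes minute 92); stock (finishes minute 37, plus 5-minute gap → minute 42). The controlling bound is minute 92, so sauce reduction finishes at 92 + 54 = minute 146.
Starch cooking cannot start until sauce reduction (finishes minute 146, plus 15-minute gap → minute 161); protein sear (finishes minute 29). The controlling bound is minute 161, so starch cooking finishes at 161 + 50 = minute 211.
Plating setup cannot begin until starch cooking (finishes minute 211, plus 15-minute gap → minute 226). It runs from minute 226 to 226 + 40 = minute 266.
All tasks are finished once the last one completes. Finish times: Stock at 37, Protein sear at 29, Vegetable prep at 92, Sauce reduction at 146, Starch cooking at 211, Plating setup at 266. The latest is minute 266.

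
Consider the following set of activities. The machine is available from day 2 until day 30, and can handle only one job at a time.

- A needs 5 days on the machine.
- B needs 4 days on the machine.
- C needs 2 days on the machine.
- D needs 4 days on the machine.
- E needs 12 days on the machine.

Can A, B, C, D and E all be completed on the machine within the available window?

Yes

The machine window is 30 − 2 = 28 days.
Running back to back, the jobs need 5 + 4 + 2 + 4 + 12 = 27 days on the machine.
Since 27 ≤ 28, they fit within the window.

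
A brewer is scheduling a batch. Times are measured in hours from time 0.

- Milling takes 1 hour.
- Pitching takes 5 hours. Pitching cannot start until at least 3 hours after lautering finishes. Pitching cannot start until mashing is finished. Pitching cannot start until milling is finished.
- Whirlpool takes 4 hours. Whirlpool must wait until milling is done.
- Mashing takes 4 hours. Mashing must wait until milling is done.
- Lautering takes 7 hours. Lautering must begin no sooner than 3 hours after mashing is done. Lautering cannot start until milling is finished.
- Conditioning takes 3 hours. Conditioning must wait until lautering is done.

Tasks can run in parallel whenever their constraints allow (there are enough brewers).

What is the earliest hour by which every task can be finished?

23

Milling can start immediately at hour 0; it finishes at hour 1.
After milling (finishes hour 1), whirlpool can start at hour 1 and finishes at hour 5.
Mashing cannot begin until milling (finishes hour 1). It runs from hour 1 to 1 + 4 = hour 5.
For lautering: mashing (finishes hour 5, plus 3-hour gap → hour 8); milling (finishes hour 1). Taking the maximum gives a start of hour 8, and it finishes at 8 + 7 = hour 15.
Conditioning waits on lautering (finishes hour 15), so it starts at hour 15 and finishes at 15 + 3 = hour 18.
Pitching needs all of lautering (finishes hour 15, plus 3-hour gap → hour 18); mashing (finishes hour 5); milling (finishes hour 1). That puts its earliest start at hour 18; it finishes at 18 + 5 = hour 23.
All tasks are finished once the last one completes. Finish times: Milling at 1, Mashing at 5, Lautering at 15, Whirlpool at 5, Pitching at 23, Conditioning at 18. The latest is hour 23.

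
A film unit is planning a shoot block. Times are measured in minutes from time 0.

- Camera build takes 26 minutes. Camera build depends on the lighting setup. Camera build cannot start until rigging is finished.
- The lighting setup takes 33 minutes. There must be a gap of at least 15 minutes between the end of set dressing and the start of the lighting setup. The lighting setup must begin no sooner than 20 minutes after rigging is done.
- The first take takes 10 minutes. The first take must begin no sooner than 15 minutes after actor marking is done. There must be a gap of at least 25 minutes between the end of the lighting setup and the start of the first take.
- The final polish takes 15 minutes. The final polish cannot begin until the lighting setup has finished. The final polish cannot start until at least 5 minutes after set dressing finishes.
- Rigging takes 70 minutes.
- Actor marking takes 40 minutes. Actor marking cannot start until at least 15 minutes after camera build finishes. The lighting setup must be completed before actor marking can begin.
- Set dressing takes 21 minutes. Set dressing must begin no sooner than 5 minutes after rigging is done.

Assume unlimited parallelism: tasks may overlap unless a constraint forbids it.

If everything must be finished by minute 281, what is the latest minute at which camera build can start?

To finish by minute 281, the first take (duration 10) must start no later than minute 271.
Actor marking feeds into the first take (must start by minute 271, minus 15-minute gap → minute 256); so actor marking must finish by minute 256 and therefore start by minute 216.
Camera build feeds into actor marking (must start by minute 216, minus 15-minute gap → minute 201); so camera build must finish by minute 201 and therefore start by minute 175.

175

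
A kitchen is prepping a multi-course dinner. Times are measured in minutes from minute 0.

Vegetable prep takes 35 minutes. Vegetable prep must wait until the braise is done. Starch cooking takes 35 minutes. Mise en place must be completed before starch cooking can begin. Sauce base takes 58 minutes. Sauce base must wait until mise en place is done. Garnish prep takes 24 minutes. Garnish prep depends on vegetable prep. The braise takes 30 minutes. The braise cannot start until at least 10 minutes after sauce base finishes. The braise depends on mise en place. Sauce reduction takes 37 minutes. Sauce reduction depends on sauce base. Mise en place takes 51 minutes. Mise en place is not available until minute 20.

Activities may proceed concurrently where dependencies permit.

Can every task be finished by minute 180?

No

Mise en place waits on its own release at minute 20, so it starts at minute 20 and finishes at 20 + 51 = minute 71.
Starch cooking cannot begin until mise en place (finishes minute 71). It runs from minute 71 to 71 + 35 = minute 106.
After mise en place (finishes minute 71), sauce base can start at minute 71 and finishes at minute 129.
Sauce reduction waits on sauce base (finishes minute 129), so it starts at minute 129 and finishes at 129 + 37 = minute 166.
The braise has to wait for sauce base (finishes minute 129, plus 10-minute gap → minute 139); mise en place (finishes minute 71). The latest of these is minute 139, so the braise runs minute 139 to 139 + 30 = minute 169.
Vegetable prep waits on the braise (finishes minute 169), so it starts at minute 169 and finishes at 169 + 35 = minute 204.
Garnish prep cannot begin until vegetable prep (finishes minute 204). It runs from minute 204 to 204 + 24 = minute 228.
The earliest everything can be done is minute 228, which is after the deadline of 180, so it is not possible.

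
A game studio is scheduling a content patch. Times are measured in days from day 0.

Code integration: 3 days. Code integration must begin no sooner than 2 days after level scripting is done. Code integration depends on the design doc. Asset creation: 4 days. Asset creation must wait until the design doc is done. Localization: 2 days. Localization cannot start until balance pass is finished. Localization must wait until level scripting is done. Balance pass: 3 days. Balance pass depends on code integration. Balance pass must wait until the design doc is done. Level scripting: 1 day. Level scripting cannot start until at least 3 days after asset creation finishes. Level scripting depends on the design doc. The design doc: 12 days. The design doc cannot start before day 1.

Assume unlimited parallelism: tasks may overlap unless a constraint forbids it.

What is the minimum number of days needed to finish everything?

31

After its own release at day 1, the design doc can start at day 1 and finishes at day 13.
Asset creation cannot begin until the design doc (finishes day 13). It runs from day 13 to 13 + 4 = day 17.
Level scripting cannot start until asset creation (finishes day 17, plus 3-day gap → day 20); the design doc (finishes day 13). The controlling bound is day 20, so level scripting finishes at 20 + 1 = day 21.
Code integration needs all of level scripting (finishes day 21, plus 2-day gap → day 23); the design doc (finishes day 13). That puts its earliest start at day 23; it finishes at 23 + 3 = day 26.
Balance pass needs all of code integration (finishes day 26); the design doc (finishes day 13). That puts its earliest start at day 26; it finishes at 26 + 3 = day 29.
Localization needs all of balance pass (finishes day 29); level scripting (finishes day 21). That puts its earliest start at day 29; it finishes at 29 + 2 = day 31.
All tasks are finished once the last one completes. Finish times: The design doc at 13, Asset creation at 17, Level scripting at 21, Code integration at 26, Balance pass at 29, Localization at 31. The latest is day 31.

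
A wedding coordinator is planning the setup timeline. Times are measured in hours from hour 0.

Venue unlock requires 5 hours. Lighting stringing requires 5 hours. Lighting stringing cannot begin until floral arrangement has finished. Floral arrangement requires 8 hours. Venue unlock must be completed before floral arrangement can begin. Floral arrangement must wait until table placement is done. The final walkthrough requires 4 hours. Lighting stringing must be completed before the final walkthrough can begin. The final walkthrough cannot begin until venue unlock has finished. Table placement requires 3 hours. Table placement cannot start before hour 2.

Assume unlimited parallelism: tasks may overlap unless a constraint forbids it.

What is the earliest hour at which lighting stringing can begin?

Table placement cannot begin until its own release at hour 2. It runs from hour 2 to 2 + 3 = hour 5.
Venue unlock can start immediately at hour 0; it finishes at hour 5.
For floral arrangement: venue unlock (finishes hour 5); table placement (finishes hour 5). Taking the maximum gives a start of hour 5, and it finishes at 5 + 8 = hour 13.
Lighting stringing waits on floral arrangement (finishes hour 13), so the earliest it can start is hour 13.

13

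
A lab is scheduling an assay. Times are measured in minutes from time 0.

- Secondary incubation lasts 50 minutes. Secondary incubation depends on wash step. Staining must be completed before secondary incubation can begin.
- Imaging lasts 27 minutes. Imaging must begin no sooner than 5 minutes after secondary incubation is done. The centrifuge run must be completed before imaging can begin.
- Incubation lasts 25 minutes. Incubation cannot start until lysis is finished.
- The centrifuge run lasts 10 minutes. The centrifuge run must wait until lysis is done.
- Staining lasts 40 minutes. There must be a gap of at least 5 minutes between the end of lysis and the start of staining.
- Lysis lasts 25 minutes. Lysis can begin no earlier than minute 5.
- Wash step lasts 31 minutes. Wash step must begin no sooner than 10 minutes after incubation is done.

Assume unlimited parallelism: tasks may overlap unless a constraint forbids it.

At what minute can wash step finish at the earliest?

After its own release at minute 5, lysis can start at minute 5 and finishes at minute 30.
After lysis (finishes minute 30), incubation can start at minute 30 and finishes at minute 55.
After incubation (finishes minute 55, plus 10-minute gap → minute 65), wash step can start at minute 65 and finishes at minute 96.

96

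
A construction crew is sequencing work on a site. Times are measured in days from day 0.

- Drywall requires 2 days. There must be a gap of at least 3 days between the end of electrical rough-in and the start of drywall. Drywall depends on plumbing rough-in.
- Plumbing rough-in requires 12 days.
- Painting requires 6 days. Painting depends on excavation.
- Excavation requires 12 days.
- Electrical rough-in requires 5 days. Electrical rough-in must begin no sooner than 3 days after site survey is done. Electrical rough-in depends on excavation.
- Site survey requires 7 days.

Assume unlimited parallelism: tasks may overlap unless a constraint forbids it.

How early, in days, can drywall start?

Nothing blocks plumbing rough-in, so it runs from day 0 to day 12.
Excavation has no prerequisites, so it starts at day 0 and finishes at day 12.
Site survey can start immediately at day 0; it finishes at day 7.
Electrical rough-in cannot start until site survey (finishes day 7, plus 3-day gap → day 10); excavation (finishes day 12). The controlling bound is day 12, so electrical rough-in finishes at 12 + 5 = day 17.
Drywall waits on electrical rough-in (finishes day 17, plus 3-day gap → day 20); plumbing rough-in (finishes day 12). The latest of these is day 20, which is the earliest drywall can start.

20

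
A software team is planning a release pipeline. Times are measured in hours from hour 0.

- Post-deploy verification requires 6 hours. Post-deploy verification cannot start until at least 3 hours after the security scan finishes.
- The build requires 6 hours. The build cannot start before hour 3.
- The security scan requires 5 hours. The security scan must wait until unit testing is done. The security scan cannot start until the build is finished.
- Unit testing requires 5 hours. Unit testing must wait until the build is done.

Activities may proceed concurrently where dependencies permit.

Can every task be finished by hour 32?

The build cannot begin until its own release at hour 3. It runs from hour 3 to 3 + 6 = hour 9.
Unit testing waits on the build (finishes hour 9), so it starts at hour 9 and finishes at 9 + 5 = hour 14.
For the security scan: unit testing (finishes hour 14); the build (finishes hour 9). Taking the maximum gives a start of hour 14, and it finishes at 14 + 5 = hour 19.
Post-deploy verification cannot begin until the security scan (finishes hour 19, plus 3-hour gap → hour 22). It runs from hour 22 to 22 + 6 = hour 28.
Every task is finished by hour 28, which is no later than the deadline of 32, so the schedule is feasible.

Yes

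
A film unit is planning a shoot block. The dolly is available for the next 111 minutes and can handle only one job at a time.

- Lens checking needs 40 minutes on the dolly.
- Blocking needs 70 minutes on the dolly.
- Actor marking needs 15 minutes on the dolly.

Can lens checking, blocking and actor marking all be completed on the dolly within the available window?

Running back to back, the jobs need 40 + 70 + 15 = 125 minutes on the dolly.
Since 125 > 111, they cannot all fit.

No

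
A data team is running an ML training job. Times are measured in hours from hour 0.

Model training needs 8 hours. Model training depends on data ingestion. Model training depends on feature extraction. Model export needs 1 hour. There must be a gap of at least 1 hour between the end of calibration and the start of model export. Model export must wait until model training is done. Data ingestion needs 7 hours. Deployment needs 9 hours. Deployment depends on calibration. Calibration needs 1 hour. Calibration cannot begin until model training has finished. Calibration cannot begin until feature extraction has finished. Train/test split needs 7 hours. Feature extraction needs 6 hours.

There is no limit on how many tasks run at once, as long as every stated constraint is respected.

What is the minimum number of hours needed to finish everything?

25

Train/test split has no prerequisites, so it starts at hour 0 and finishes at hour 7.
Feature extraction has no prerequisites, so it starts at hour 0 and finishes at hour 6.
Data ingestion has no prerequisites, so it starts at hour 0 and finishes at hour 7.
Model training needs all of data ingestion (finishes hour 7); feature extraction (finishes hour 6). That puts its earliest start at hour 7; it finishes at 7 + 8 = hour 15.
Calibration cannot start until model training (finishes hour 15); feature extraction (finishes hour 6). The controlling bound is hour 15, so calibration finishes at 15 + 1 = hour 16.
Deployment waits on calibration (finishes hour 16), so it starts at hour 16 and finishes at 16 + 9 = hour 25.
For model export: calibration (finishes hour 16, plus 1-hour gap → hour 17); model training (finishes hour 15). Taking the maximum gives a start of hour 17, and it finishes at 17 + 1 = hour 18.
All tasks are finished once the last one completes. Finish times: Data ingestion at 7, Feature extraction at 6, Train/test split at 7, Model training at 15, Calibration at 16, Model export at 18, Deployment at 25. The latest is hour 25.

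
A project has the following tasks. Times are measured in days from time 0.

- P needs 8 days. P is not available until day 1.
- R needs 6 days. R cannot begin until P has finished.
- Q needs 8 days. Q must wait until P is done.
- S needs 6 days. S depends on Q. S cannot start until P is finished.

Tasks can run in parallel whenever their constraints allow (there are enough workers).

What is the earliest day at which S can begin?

17

P waits on its own release at day 1, so it starts at day 1 and finishes at 1 + 8 = day 9.
Q cannot begin until P (finishes day 9). It runs from day 9 to 9 + 8 = day 17.
S waits on Q (finishes day 17); P (finishes day 9). The latest of these is day 17, which is the earliest S can start.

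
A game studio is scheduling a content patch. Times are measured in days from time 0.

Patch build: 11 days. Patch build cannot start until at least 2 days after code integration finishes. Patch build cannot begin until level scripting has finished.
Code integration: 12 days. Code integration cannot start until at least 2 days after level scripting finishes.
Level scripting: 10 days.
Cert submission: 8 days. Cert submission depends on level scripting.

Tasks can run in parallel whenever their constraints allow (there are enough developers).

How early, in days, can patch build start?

Level scripting can start immediately at day 0; it finishes at day 10.
Code integration waits on level scripting (finishes day 10, plus 2-day gap → day 12), so it starts at day 12 and finishes at 12 + 12 = day 24.
Patch build waits on code integration (finishes day 24, plus 2-day gap → day 26); level scripting (finishes day 10). The latest of these is day 26, which is the earliest patch build can start.

26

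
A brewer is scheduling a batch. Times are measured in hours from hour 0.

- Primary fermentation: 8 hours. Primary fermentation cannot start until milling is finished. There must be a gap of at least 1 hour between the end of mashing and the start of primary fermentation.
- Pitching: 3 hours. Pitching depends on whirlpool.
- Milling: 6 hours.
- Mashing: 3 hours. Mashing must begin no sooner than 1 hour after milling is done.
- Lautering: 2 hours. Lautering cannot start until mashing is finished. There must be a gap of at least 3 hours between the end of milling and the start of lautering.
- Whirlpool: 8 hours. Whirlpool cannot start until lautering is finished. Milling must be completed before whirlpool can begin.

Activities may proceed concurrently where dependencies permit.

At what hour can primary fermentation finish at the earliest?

Milling can start immediately at hour 0; it finishes at hour 6.
Mashing waits on milling (finishes hour 6, plus 1-hour gap → hour 7), so it starts at hour 7 and finishes at 7 + 3 = hour 10.
Primary fermentation cannot start until milling (finishes hour 6); mashing (finishes hour 10, plus 1-hour gap → hour 11). The controlling bound is hour 11, so primary fermentation finishes at 11 + 8 = hour 19.

19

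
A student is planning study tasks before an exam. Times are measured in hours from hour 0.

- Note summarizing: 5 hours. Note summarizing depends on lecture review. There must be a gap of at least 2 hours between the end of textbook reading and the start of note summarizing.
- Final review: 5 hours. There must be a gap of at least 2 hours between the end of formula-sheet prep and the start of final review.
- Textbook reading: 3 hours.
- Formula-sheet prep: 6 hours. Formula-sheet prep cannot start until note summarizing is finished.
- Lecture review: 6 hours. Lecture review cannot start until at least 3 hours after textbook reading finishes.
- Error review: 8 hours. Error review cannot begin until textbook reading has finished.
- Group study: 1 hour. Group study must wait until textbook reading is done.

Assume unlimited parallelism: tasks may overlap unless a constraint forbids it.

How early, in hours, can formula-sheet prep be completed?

Textbook reading can start immediately at hour 0; it finishes at hour 3.
Lecture review waits on textbook reading (finishes hour 3, plus 3-hour gap → hour 6), so it starts at hour 6 and finishes at 6 + 6 = hour 12.
Note summarizing cannot start until lecture review (finishes hour 12); textbook reading (finishes hour 3, plus 2-hour gap → hour 5). The controlling bound is hour 12, so note summarizing finishes at 12 + 5 = hour 17.
Formula-sheet prep cannot begin until note summarizing (finishes hour 17). It runs from hour 17 to 17 + 6 = hour 23.

23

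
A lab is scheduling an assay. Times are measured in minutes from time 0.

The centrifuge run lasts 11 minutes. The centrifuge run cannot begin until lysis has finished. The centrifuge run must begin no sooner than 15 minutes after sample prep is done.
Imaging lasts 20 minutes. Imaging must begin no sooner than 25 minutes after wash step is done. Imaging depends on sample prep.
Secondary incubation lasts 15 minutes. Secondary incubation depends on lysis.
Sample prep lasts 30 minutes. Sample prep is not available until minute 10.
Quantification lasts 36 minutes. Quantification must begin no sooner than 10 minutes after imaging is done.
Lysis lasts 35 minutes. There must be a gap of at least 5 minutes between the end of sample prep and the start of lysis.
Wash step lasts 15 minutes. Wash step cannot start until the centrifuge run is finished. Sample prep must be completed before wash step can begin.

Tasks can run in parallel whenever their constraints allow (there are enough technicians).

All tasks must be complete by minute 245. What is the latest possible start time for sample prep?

58

Nothing follows quantification; the deadline of minute 245 is its only limit. It must start by 245 − 36 = minute 209.
Imaging must finish before quantification (must start by minute 209, minus 10-minute gap → minute 199). With a 20-minute duration, imaging must start by 199 − 20 = minute 179.
Wash step must finish before imaging (must start by minute 179, minus 25-minute gap → minute 154). With a 15-minute duration, wash step must start by 154 − 15 = minute 139.
The centrifuge run must finish before wash step (must start by minute 139). With an 11-minute duration, the centrifuge run must start by 139 − 11 = minute 128.
To finish by minute 245, secondary incubation (duration 15) must start no later than minute 230.
Lysis must finish in time for the centrifuge run (must start by minute 128); secondary incubation (must start by minute 230). The tightest is minute 128, so lysis must start by 128 − 35 = minute 93.
Sample prep has several dependents: lysis (must start by minute 93, minus 5-minute gap → minute 88); the centrifuge run (must start by minute 128, minus 15-minute gap → minute 113); wash step (must start by minute 139); imaging (must start by minute 179). The earliest of those limits is minute 88, so sample prep must start by 88 − 30 = minute 58.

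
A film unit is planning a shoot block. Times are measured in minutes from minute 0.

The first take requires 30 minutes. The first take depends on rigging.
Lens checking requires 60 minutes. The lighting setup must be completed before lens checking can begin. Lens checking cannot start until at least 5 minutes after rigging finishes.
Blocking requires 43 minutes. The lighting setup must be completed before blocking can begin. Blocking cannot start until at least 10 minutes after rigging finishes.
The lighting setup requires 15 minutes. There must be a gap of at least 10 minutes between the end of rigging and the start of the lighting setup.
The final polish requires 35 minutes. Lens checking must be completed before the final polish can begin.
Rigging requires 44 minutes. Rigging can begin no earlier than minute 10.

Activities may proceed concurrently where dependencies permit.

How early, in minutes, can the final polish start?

After its own release at minute 10, rigging can start at minute 10 and finishes at minute 54.
The lighting setup waits on rigging (finishes minute 54, plus 10-minute gap → minute 64), so it starts at minute 64 and finishes at 64 + 15 = minute 79.
Lens checking needs all of the lighting setup (finishes minute 79); rigging (finishes minute 54, plus 5-minute gap → minute 59). That puts its earliest start at minute 79; it finishes at 79 + 60 = minute 139.
The final polish waits on lens checking (finishes minute 139), so the earliest it can start is minute 139.

139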